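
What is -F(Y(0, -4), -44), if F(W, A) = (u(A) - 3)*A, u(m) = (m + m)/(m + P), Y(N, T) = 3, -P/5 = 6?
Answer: -2948/37 ≈ -79.676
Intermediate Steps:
P = -30 (P = -5*6 = -30)
u(m) = 2*m/(-30 + m) (u(m) = (m + m)/(m - 30) = (2*m)/(-30 + m) = 2*m/(-30 + m))
F(W, A) = A*(-3 + 2*A/(-30 + A)) (F(W, A) = (2*A/(-30 + A) - 3)*A = (-3 + 2*A/(-30 + A))*A = A*(-3 + 2*A/(-30 + A)))
-F(Y(0, -4), -44) = -(-44)*(90 - 1*(-44))/(-30 - 44) = -(-44)*(90 + 44)/(-74) = -(-44)*(-1)*134/74 = -1*2948/37 = -2948/37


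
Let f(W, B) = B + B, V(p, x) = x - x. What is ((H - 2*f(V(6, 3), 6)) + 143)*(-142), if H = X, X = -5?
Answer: -16188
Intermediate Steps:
H = -5
V(p, x) = 0
f(W, B) = 2*B
((H - 2*f(V(6, 3), 6)) + 143)*(-142) = ((-5 - 4*6) + 143)*(-142) = ((-5 - 2*12) + 143)*(-142) = ((-5 - 24) + 143)*(-142) = (-29 + 143)*(-142) = 114*(-142) = -16188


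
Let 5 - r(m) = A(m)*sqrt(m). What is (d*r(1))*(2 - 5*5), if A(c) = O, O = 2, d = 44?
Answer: -3036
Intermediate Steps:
A(c) = 2
r(m) = 5 - 2*sqrt(m)
(d*r(1))*(2 - 5*5) = (44*(5 - 2*sqrt(1)))*(2 - 5*5) = (44*(5 - 2*1))*(2 - 25) = (44*(5 - 2))*(-23) = (44*3)*(-23) = 132*(-23) = -3036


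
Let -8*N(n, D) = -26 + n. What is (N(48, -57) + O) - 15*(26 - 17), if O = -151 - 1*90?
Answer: -1515/4 ≈ -378.75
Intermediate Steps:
N(n, D) = 13/4 - n/8 (N(n, D) = -(-26 + n)/8 = 13/4 - n/8)
O = -241 (O = -151 - 90 = -241)
(N(48, -57) + O) - 15*(26 - 17) = ((13/4 - ⅛*48) - 241) - 15*(26 - 17) = ((13/4 - 6) - 241) - 15*9 = (-11/4 - 241) - 135 = -975/4 - 135 = -1515/4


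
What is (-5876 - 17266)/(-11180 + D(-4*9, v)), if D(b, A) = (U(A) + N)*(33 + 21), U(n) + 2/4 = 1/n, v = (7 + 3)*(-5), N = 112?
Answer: 289275/64501 ≈ 4.4848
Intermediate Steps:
v = -50 (v = 10*(-5) = -50)
U(n) = -½ + 1/n
D(b, A) = 6048 + 27*(2 - A)/A (D(b, A) = ((2 - A)/(2*A) + 112)*(33 + 21) = (112 + (2 - A)/(2*A))*54 = 6048 + 27*(2 - A)/A)
(-5876 - 17266)/(-11180 + D(-4*9, v)) = (-5876 - 17266)/(-11180 + (6021 + 54/(-50))) = -23142/(-11180 + (6021 + 54*(-1/50))) = -23142/(-11180 + (6021 - 27/25)) = -23142/(-11180 + 150498/25) = -23142/(-129002/25) = -23142*(-25/129002) = 289275/64501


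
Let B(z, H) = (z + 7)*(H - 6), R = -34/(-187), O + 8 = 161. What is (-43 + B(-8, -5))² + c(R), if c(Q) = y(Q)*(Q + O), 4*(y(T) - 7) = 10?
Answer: 54543/22 ≈ 2479.2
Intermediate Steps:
y(T) = 19/2 (y(T) = 7 + (¼)*10 = 7 + 5/2 = 19/2)
O = 153 (O = -8 + 161 = 153)
R = 2/11 (R = -34*(-1/187) = 2/11 ≈ 0.18182)
B(z, H) = (-6 + H)*(7 + z) (B(z, H) = (7 + z)*(-6 + H) = (-6 + H)*(7 + z))
c(Q) = 2907/2 + 19*Q/2 (c(Q) = 19*(Q + 153)/2 = 19*(153 + Q)/2 = 2907/2 + 19*Q/2)
(-43 + B(-8, -5))² + c(R) = (-43 + (-42 - 6*(-8) + 7*(-5) - 5*(-8)))² + (2907/2 + (19/2)*(2/11)) = (-43 + (-42 + 48 - 35 + 40))² + (2907/2 + 19/11) = (-43 + 11)² + 32015/22 = (-32)² + 32015/22 = 1024 + 32015/22 = 54543/22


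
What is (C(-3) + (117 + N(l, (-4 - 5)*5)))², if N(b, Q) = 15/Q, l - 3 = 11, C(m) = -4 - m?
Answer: 120409/9 ≈ 13379.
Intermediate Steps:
l = 14 (l = 3 + 11 = 14)
(C(-3) + (117 + N(l, (-4 - 5)*5)))² = ((-4 - 1*(-3)) + (117 + 15/(((-4 - 5)*5))))² = ((-4 + 3) + (117 + 15/((-9*5))))² = (-1 + (117 + 15/(-45)))² = (-1 + (117 + 15*(-1/45)))² = (-1 + (117 - ⅓))² = (-1 + 350/3)² = (347/3)² = 120409/9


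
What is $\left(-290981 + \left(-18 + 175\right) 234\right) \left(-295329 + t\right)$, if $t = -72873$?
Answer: $93612781086$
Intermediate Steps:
$\left(-290981 + \left(-18 + 175\right) 234\right) \left(-295329 + t\right) = \left(-290981 + \left(-18 + 175\right) 234\right) \left(-295329 - 72873\right) = \left(-290981 + 157 \cdot 234\right) \left(-368202\right) = \left(-290981 + 36738\right) \left(-368202\right) = \left(-254243\right) \left(-368202\right) = 93612781086$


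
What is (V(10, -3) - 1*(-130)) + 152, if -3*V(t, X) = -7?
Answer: 853/3 ≈ 284.33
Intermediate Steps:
V(t, X) = 7/3 (V(t, X) = -1/3*(-7) = 7/3)
(V(10, -3) - 1*(-130)) + 152 = (7/3 - 1*(-130)) + 152 = (7/3 + 130) + 152 = 397/3 + 152 = 853/3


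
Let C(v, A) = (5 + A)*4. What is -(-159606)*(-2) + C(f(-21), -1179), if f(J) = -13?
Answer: -323908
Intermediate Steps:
C(v, A) = 20 + 4*A
-(-159606)*(-2) + C(f(-21), -1179) = -(-159606)*(-2) + (20 + 4*(-1179)) = -53202*6 + (20 - 4716) = -319212 - 4696 = -323908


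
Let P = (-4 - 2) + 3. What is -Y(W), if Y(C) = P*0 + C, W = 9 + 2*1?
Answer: -11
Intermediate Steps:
W = 11 (W = 9 + 2 = 11)
P = -3 (P = -6 + 3 = -3)
Y(C) = C (Y(C) = -3*0 + C = 0 + C = C)
-Y(W) = -1*11 = -11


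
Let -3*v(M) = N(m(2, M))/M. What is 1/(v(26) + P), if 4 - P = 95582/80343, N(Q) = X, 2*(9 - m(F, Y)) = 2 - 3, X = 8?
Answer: 1044459/2828146 ≈ 0.36931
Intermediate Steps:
m(F, Y) = 19/2 (m(F, Y) = 9 - (2 - 3)/2 = 9 - 1/2*(-1) = 9 + 1/2 = 19/2)
N(Q) = 8
v(M) = -8/(3*M)
P = 225790/80343 (P = 4 - 95582/80343 = 225790/80343 ≈ 2.8103)
1/(v(26) + P) = 1/(-8/3/26 + 225790/80343) = 1/(-8/3*1/26 + 225790/80343) = 1/(-4/39 + 225790/80343) = 1/(2828146/1044459) = 1044459/2828146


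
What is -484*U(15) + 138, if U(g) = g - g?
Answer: 138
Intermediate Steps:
U(g) = 0
-484*U(15) + 138 = -484*0 + 138 = 0 + 138 = 138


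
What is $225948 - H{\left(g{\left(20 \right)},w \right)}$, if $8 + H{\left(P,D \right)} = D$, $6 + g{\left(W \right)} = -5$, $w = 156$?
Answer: $225800$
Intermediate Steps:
$g{\left(W \right)} = -11$ ($g{\left(W \right)} = -6 - 5 = -11$)
$H{\left(P,D \right)} = -8 + D$
$225948 - H{\left(g{\left(20 \right)},w \right)} = 225948 - \left(-8 + 156\right) = 225948 - 148 = 225800$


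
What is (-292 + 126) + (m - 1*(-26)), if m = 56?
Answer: -84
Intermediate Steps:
(-292 + 126) + (m - 1*(-26)) = (-292 + 126) + (56 - 1*(-26)) = -166 + (56 + 26) = -166 + 82 = -84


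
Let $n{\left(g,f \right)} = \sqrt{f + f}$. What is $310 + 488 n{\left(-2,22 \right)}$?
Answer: $310 + 976 \sqrt{11} \approx 3547.0$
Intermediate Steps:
$n{\left(g,f \right)} = \sqrt{2} \sqrt{f}$ ($n{\left(g,f \right)} = \sqrt{2 f} = \sqrt{2} \sqrt{f}$)
$310 + 488 n{\left(-2,22 \right)} = 310 + 488 \sqrt{2} \sqrt{22} = 310 + 488 \cdot 2 \sqrt{11} = 310 + 976 \sqrt{11}$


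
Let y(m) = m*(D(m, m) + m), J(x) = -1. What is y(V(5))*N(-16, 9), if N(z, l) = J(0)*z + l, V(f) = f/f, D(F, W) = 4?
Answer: 125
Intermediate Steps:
V(f) = 1
y(m) = m*(4 + m)
N(z, l) = l - z (N(z, l) = -z + l = l - z)
y(V(5))*N(-16, 9) = (1*(4 + 1))*(9 - 1*(-16)) = (1*5)*(9 + 16) = 5*25 = 125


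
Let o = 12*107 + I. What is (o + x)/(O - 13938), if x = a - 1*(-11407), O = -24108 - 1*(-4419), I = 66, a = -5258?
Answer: -7499/33627 ≈ -0.22301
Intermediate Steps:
o = 1350 (o = 12*107 + 66 = 1284 + 66 = 1350)
O = -19689 (O = -24108 + 4419 = -19689)
x = 6149 (x = -5258 - 1*(-11407) = -5258 + 11407 = 6149)
(o + x)/(O - 13938) = (1350 + 6149)/(-19689 - 13938) = 7499/(-33627) = 7499*(-1/33627) = -7499/33627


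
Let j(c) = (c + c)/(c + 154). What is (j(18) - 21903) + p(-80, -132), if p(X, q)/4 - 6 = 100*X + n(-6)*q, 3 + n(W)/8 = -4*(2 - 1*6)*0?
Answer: -1771892/43 ≈ -41207.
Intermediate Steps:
n(W) = -24 (n(W) = -24 + 8*(-4*(2 - 1*6)*0) = -24 + 8*(-4*(2 - 6)*0) = -24 + 8*(-4*(-4)*0) = -24 + 8*(16*0) = -24 + 8*0 = -24 + 0 = -24)
p(X, q) = 24 - 96*q + 400*X (p(X, q) = 24 + 4*(100*X - 24*q) = 24 + 4*(-24*q + 100*X) = 24 + (-96*q + 400*X) = 24 - 96*q + 400*X)
j(c) = 2*c/(154 + c) (j(c) = (2*c)/(154 + c) = 2*c/(154 + c))
(j(18) - 21903) + p(-80, -132) = (2*18/(154 + 18) - 21903) + (24 - 96*(-132) + 400*(-80)) = (2*18/172 - 21903) + (24 + 12672 - 32000) = (2*18*(1/172) - 21903) - 19304 = (9/43 - 21903) - 19304 = -941820/43 - 19304 = -1771892/43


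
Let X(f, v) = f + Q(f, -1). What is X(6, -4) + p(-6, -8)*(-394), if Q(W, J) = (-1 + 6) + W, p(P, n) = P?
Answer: 2381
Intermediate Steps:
Q(W, J) = 5 + W
X(f, v) = 5 + 2*f (X(f, v) = f + (5 + f) = 5 + 2*f)
X(6, -4) + p(-6, -8)*(-394) = (5 + 2*6) - 6*(-394) = (5 + 12) + 2364 = 17 + 2364 = 2381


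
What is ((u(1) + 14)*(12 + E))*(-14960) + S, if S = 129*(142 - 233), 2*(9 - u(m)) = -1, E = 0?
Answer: -4230459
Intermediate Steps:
u(m) = 19/2 (u(m) = 9 - ½*(-1) = 9 + ½ = 19/2)
S = -11739 (S = 129*(-91) = -11739)
((u(1) + 14)*(12 + E))*(-14960) + S = ((19/2 + 14)*(12 + 0))*(-14960) - 11739 = ((47/2)*12)*(-14960) - 11739 = 282*(-14960) - 11739 = -4218720 - 11739 = -4230459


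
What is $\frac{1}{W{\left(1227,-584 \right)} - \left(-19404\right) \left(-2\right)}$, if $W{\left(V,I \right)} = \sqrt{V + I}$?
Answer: $- \frac{38808}{1506060221} - \frac{\sqrt{643}}{1506060221} \approx -2.5785 \cdot 10^{-5}$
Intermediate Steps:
$W{\left(V,I \right)} = \sqrt{I + V}$
$\frac{1}{W{\left(1227,-584 \right)} - \left(-19404\right) \left(-2\right)} = \frac{1}{\sqrt{-584 + 1227} - \left(-19404\right) \left(-2\right)} = \frac{1}{\sqrt{643} - 38808} = \frac{1}{-38808 + \sqrt{643}}$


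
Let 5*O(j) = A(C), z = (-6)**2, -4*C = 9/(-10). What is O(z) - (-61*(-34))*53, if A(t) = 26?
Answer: -549584/5 ≈ -1.0992e+5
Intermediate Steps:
C = 9/40 (C = -9/(4*(-10)) = -9*(-1)/(4*10) = -1/4*(-9/10) = 9/40 ≈ 0.22500)
z = 36
O(j) = 26/5 (O(j) = (1/5)*26 = 26/5)
O(z) - (-61*(-34))*53 = 26/5 - (-61*(-34))*53 = 26/5 - 2074*53 = 26/5 - 1*109922 = 26/5 - 109922 = -549584/5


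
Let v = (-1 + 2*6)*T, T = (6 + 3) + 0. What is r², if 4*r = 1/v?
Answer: 1/156816 ≈ 6.3769e-6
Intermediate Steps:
T = 9 (T = 9 + 0 = 9)
v = 99 (v = (-1 + 2*6)*9 = (-1 + 12)*9 = 11*9 = 99)
r = 1/396 (r = (¼)/99 = (¼)*(1/99) = 1/396 ≈ 0.0025253)
r² = (1/396)² = 1/156816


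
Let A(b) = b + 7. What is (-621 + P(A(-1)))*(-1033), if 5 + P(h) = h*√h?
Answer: 646658 - 6198*√6 ≈ 6.3148e+5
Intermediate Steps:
A(b) = 7 + b
P(h) = -5 + h^(3/2) (P(h) = -5 + h*√h = -5 + h^(3/2))
(-621 + P(A(-1)))*(-1033) = (-621 + (-5 + (7 - 1)^(3/2)))*(-1033) = (-621 + (-5 + 6^(3/2)))*(-1033) = (-621 + (-5 + 6*√6))*(-1033) = (-626 + 6*√6)*(-1033) = 646658 - 6198*√6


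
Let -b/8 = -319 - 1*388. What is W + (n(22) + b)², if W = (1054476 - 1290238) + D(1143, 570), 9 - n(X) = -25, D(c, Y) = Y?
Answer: 32140908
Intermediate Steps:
n(X) = 34 (n(X) = 9 - 1*(-25) = 9 + 25 = 34)
b = 5656 (b = -8*(-319 - 1*388) = -8*(-319 - 388) = -8*(-707) = 5656)
W = -235192 (W = (1054476 - 1290238) + 570 = -235762 + 570 = -235192)
W + (n(22) + b)² = -235192 + (34 + 5656)² = -235192 + 5690² = -235192 + 32376100 = 32140908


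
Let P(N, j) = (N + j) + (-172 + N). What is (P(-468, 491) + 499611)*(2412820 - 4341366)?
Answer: -962332882724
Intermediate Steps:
P(N, j) = -172 + j + 2*N
(P(-468, 491) + 499611)*(2412820 - 4341366) = ((-172 + 491 + 2*(-468)) + 499611)*(2412820 - 4341366) = ((-172 + 491 - 936) + 499611)*(-1928546) = (-617 + 499611)*(-1928546) = 498994*(-1928546) = -962332882724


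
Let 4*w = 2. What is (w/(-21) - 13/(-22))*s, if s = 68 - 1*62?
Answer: 262/77 ≈ 3.4026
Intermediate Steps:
w = 1/2 (w = (1/4)*2 = 1/2 ≈ 0.50000)
s = 6 (s = 68 - 62 = 6)
(w/(-21) - 13/(-22))*s = ((1/2)/(-21) - 13/(-22))*6 = ((1/2)*(-1/21) - 13*(-1/22))*6 = (-1/42 + 13/22)*6 = (131/231)*6 = 262/77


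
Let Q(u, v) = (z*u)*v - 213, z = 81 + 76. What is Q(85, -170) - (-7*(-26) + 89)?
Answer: -2269134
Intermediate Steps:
z = 157
Q(u, v) = -213 + 157*u*v (Q(u, v) = (157*u)*v - 213 = 157*u*v - 213 = -213 + 157*u*v)
Q(85, -170) - (-7*(-26) + 89) = (-213 + 157*85*(-170)) - (-7*(-26) + 89) = (-213 - 2268650) - (182 + 89) = -2268863 - 1*271 = -2268863 - 271 = -2269134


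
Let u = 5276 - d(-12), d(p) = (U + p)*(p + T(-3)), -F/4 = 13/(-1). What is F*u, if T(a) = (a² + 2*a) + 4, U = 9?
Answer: 273572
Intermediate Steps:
T(a) = 4 + a² + 2*a
F = 52 (F = -52/(-1) = -52*(-1) = -4*(-13) = 52)
d(p) = (7 + p)*(9 + p) (d(p) = (9 + p)*(p + (4 + (-3)² + 2*(-3))) = (9 + p)*(p + (4 + 9 - 6)) = (9 + p)*(p + 7) = (9 + p)*(7 + p) = (7 + p)*(9 + p))
u = 5261 (u = 5276 - (63 + (-12)² + 16*(-12)) = 5276 - (63 + 144 - 192) = 5276 - 1*15 = 5276 - 15 = 5261)
F*u = 52*5261 = 273572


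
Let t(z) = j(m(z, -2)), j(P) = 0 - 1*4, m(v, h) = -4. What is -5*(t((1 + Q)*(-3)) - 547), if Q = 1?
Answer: 2755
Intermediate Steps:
j(P) = -4 (j(P) = 0 - 4 = -4)
t(z) = -4
-5*(t((1 + Q)*(-3)) - 547) = -5*(-4 - 547) = -5*(-551) = 2755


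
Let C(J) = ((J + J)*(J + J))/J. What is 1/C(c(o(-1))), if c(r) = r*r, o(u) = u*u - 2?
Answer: ¼ ≈ 0.25000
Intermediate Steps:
o(u) = -2 + u² (o(u) = u² - 2 = -2 + u²)
c(r) = r²
C(J) = 4*J (C(J) = ((2*J)*(2*J))/J = (4*J²)/J = 4*J)
1/C(c(o(-1))) = 1/(4*(-2 + (-1)²)²) = 1/(4*(-2 + 1)²) = 1/(4*(-1)²) = 1/(4*1) = 1/4 = ¼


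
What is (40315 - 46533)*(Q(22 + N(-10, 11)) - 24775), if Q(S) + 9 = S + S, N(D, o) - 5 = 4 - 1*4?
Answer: 153771140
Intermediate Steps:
N(D, o) = 5 (N(D, o) = 5 + (4 - 1*4) = 5 + (4 - 4) = 5 + 0 = 5)
Q(S) = -9 + 2*S (Q(S) = -9 + (S + S) = -9 + 2*S)
(40315 - 46533)*(Q(22 + N(-10, 11)) - 24775) = (40315 - 46533)*((-9 + 2*(22 + 5)) - 24775) = -6218*((-9 + 2*27) - 24775) = -6218*((-9 + 54) - 24775) = -6218*(45 - 24775) = -6218*(-24730) = 153771140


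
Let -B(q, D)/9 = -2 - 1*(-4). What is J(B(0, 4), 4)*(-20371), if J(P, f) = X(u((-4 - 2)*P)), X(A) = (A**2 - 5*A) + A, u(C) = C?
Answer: -228807072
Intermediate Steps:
B(q, D) = -18 (B(q, D) = -9*(-2 - 1*(-4)) = -9*(-2 + 4) = -9*2 = -18)
X(A) = A**2 - 4*A
J(P, f) = -6*P*(-4 - 6*P) (J(P, f) = ((-4 - 2)*P)*(-4 + (-4 - 2)*P) = (-6*P)*(-4 - 6*P) = -6*P*(-4 - 6*P))
J(B(0, 4), 4)*(-20371) = (12*(-18)*(2 + 3*(-18)))*(-20371) = (12*(-18)*(2 - 54))*(-20371) = (12*(-18)*(-52))*(-20371) = 11232*(-20371) = -228807072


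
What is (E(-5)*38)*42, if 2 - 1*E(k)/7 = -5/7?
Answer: 30324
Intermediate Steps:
E(k) = 19 (E(k) = 14 - (-35)/7 = 14 - 7*(-5/7) = 14 + 5 = 19)
(E(-5)*38)*42 = (19*38)*42 = 722*42 = 30324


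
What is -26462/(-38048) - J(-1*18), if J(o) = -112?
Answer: 2143919/19024 ≈ 112.70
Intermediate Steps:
-26462/(-38048) - J(-1*18) = -26462/(-38048) - 1*(-112) = -26462*(-1/38048) + 112 = 13231/19024 + 112 = 2143919/19024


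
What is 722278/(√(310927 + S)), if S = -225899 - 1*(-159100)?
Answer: 361139*√15258/30516 ≈ 1461.8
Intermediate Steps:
S = -66799 (S = -225899 + 159100 = -66799)
722278/(√(310927 + S)) = 722278/(√(310927 - 66799)) = 722278/(√244128) = 722278/((4*√15258)) = 722278*(√15258/61032) = 361139*√15258/30516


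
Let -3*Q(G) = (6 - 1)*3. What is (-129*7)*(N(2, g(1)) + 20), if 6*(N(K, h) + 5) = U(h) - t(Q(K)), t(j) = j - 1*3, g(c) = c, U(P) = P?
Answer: -29799/2 ≈ -14900.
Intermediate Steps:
Q(G) = -5 (Q(G) = -(6 - 1)*3/3 = -5*3/3 = -1/3*15 = -5)
t(j) = -3 + j (t(j) = j - 3 = -3 + j)
N(K, h) = -11/3 + h/6 (N(K, h) = -5 + (h - (-3 - 5))/6 = -5 + (h - 1*(-8))/6 = -5 + (h + 8)/6 = -5 + (8 + h)/6 = -5 + (4/3 + h/6) = -11/3 + h/6)
(-129*7)*(N(2, g(1)) + 20) = (-129*7)*((-11/3 + (1/6)*1) + 20) = -903*((-11/3 + 1/6) + 20) = -903*(-7/2 + 20) = -903*33/2 = -29799/2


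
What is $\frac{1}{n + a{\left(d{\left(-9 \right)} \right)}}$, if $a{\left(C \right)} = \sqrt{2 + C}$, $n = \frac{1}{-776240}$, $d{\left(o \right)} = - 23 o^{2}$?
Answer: $- \frac{776240}{1121342828473601} - \frac{602548537600 i \sqrt{1861}}{1121342828473601} \approx -6.9224 \cdot 10^{-10} - 0.023181 i$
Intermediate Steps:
$n = - \frac{1}{776240} \approx -1.2883 \cdot 10^{-6}$
$\frac{1}{n + a{\left(d{\left(-9 \right)} \right)}} = \frac{1}{- \frac{1}{776240} + \sqrt{2 - 23 \left(-9\right)^{2}}} = \frac{1}{- \frac{1}{776240} + \sqrt{2 - 1863}} = \frac{1}{- \frac{1}{776240} + \sqrt{-1861}} = \frac{1}{- \frac{1}{776240} + i \sqrt{1861}}$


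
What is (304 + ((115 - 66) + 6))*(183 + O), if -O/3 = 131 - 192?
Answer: 131394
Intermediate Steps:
O = 183 (O = -3*(131 - 192) = -3*(-61) = 183)
(304 + ((115 - 66) + 6))*(183 + O) = (304 + ((115 - 66) + 6))*(183 + 183) = (304 + (49 + 6))*366 = (304 + 55)*366 = 359*366 = 131394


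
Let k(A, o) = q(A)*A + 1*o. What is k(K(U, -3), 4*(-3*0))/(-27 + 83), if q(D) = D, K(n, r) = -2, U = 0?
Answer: 1/14 ≈ 0.071429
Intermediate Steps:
k(A, o) = o + A² (k(A, o) = A*A + 1*o = A² + o = o + A²)
k(K(U, -3), 4*(-3*0))/(-27 + 83) = (4*(-3*0) + (-2)²)/(-27 + 83) = (4*0 + 4)/56 = (0 + 4)*(1/56) = 4*(1/56) = 1/14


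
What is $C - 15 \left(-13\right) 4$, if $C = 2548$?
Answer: $3328$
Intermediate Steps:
$C - 15 \left(-13\right) 4 = 2548 - 15 \left(-13\right) 4 = 2548 - \left(-195\right) 4 = 2548 - -780 = 2548 + 780 = 3328$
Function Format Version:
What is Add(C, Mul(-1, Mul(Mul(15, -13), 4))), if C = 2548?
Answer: 3328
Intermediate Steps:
Add(C, Mul(-1, Mul(Mul(15, -13), 4))) = Add(2548, Mul(-1, Mul(Mul(15, -13), 4))) = Add(2548, Mul(-1, Mul(-195, 4))) = Add(2548, Mul(-1, -780)) = Add(2548, 780) = 3328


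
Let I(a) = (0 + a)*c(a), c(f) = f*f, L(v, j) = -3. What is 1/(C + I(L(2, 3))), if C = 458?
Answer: 1/431 ≈ 0.0023202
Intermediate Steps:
c(f) = f**2
I(a) = a**3 (I(a) = (0 + a)*a**2 = a*a**2 = a**3)
1/(C + I(L(2, 3))) = 1/(458 + (-3)**3) = 1/(458 - 27) = 1/431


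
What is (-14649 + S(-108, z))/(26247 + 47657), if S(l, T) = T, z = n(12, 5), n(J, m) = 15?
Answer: -7317/36952 ≈ -0.19801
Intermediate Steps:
z = 15
(-14649 + S(-108, z))/(26247 + 47657) = (-14649 + 15)/(26247 + 47657) = -14634/73904 = -14634*1/73904 = -7317/36952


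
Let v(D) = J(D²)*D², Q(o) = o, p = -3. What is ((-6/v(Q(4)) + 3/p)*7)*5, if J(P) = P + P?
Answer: -9065/256 ≈ -35.410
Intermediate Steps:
J(P) = 2*P
v(D) = 2*D⁴ (v(D) = (2*D²)*D² = 2*D⁴)
((-6/v(Q(4)) + 3/p)*7)*5 = ((-6/(2*4⁴) + 3/(-3))*7)*5 = ((-6/(2*256) + 3*(-⅓))*7)*5 = ((-6/512 - 1)*7)*5 = ((-6*1/512 - 1)*7)*5 = ((-3/256 - 1)*7)*5 = -259/256*7*5 = -1813/256*5 = -9065/256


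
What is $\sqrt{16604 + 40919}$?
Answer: $\sqrt{57523} \approx 239.84$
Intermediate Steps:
$\sqrt{16604 + 40919} = \sqrt{57523}$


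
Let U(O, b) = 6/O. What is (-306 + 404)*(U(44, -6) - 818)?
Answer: -881657/11 ≈ -80151.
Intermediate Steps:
(-306 + 404)*(U(44, -6) - 818) = (-306 + 404)*(6/44 - 818) = 98*(6*(1/44) - 818) = 98*(3/22 - 818) = 98*(-17993/22) = -881657/11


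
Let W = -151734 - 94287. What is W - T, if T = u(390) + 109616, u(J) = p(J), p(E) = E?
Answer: -356027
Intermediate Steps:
u(J) = J
W = -246021
T = 110006 (T = 390 + 109616 = 110006)
W - T = -246021 - 1*110006 = -246021 - 110006 = -356027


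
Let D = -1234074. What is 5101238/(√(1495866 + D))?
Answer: 2550619*√202/3636 ≈ 9970.0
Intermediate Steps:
5101238/(√(1495866 + D)) = 5101238/(√(1495866 - 1234074)) = 5101238/(√261792) = 5101238/((36*√202)) = 5101238*(√202/7272) = 2550619*√202/3636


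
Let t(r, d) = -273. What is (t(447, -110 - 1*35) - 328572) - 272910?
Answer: -601755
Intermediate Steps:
(t(447, -110 - 1*35) - 328572) - 272910 = (-273 - 328572) - 272910 = -328845 - 272910 = -601755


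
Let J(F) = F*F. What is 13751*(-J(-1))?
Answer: -13751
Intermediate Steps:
J(F) = F**2
13751*(-J(-1)) = 13751*(-1*(-1)**2) = 13751*(-1*1) = 13751*(-1) = -13751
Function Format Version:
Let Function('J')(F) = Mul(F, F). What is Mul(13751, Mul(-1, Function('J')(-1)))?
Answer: -13751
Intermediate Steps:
Function('J')(F) = Pow(F, 2)
Mul(13751, Mul(-1, Function('J')(-1))) = Mul(13751, Mul(-1, Pow(-1, 2))) = Mul(13751, Mul(-1, 1)) = Mul(13751, -1) = -13751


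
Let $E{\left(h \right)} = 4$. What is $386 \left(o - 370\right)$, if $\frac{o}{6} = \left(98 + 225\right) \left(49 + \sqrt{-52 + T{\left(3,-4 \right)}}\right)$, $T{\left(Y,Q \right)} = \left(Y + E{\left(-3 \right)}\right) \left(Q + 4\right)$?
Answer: $36512512 + 1496136 i \sqrt{13} \approx 3.6513 \cdot 10^{7} + 5.3944 \cdot 10^{6} i$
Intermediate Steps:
$T{\left(Y,Q \right)} = \left(4 + Q\right) \left(4 + Y\right)$ ($T{\left(Y,Q \right)} = \left(Y + 4\right) \left(Q + 4\right) = \left(4 + Y\right) \left(4 + Q\right) = \left(4 + Q\right) \left(4 + Y\right)$)
$o = 94962 + 3876 i \sqrt{13}$ ($o = 6 \left(98 + 225\right) \left(49 + \sqrt{-52 + \left(16 + 4 \left(-4\right) + 4 \cdot 3 - 12\right)}\right) = 6 \cdot 323 \left(49 + \sqrt{-52 + \left(16 - 16 + 12 - 12\right)}\right) = 6 \cdot 323 \left(49 + \sqrt{-52 + 0}\right) = 6 \cdot 323 \left(49 + \sqrt{-52}\right) = 6 \cdot 323 \left(49 + 2 i \sqrt{13}\right) = 6 \left(15827 + 646 i \sqrt{13}\right) = 94962 + 3876 i \sqrt{13} \approx 94962.0 + 13975.0 i$)
$386 \left(o - 370\right) = 386 \left(\left(94962 + 3876 i \sqrt{13}\right) - 370\right) = 386 \left(94592 + 3876 i \sqrt{13}\right) = 36512512 + 1496136 i \sqrt{13}$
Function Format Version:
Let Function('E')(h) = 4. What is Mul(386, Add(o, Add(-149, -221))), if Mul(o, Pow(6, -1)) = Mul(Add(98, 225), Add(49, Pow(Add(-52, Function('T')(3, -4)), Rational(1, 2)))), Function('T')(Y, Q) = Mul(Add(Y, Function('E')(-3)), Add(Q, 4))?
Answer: Add(36512512, Mul(1496136, I, Pow(13, Rational(1, 2)))) ≈ Add(3.6513e+7, Mul(5.3944e+6, I))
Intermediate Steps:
Function('T')(Y, Q) = Mul(Add(4, Q), Add(4, Y)) (Function('T')(Y, Q) = Mul(Add(Y, 4), Add(Q, 4)) = Mul(Add(4, Y), Add(4, Q)) = Mul(Add(4, Q), Add(4, Y)))
o = Add(94962, Mul(3876, I, Pow(13, Rational(1, 2)))) (o = Mul(6, Mul(Add(98, 225), Add(49, Pow(Add(-52, Add(16, Mul(4, -4), Mul(4, 3), Mul(-4, 3))), Rational(1, 2))))) = Mul(6, Mul(323, Add(49, Pow(Add(-52, Add(16, -16, 12, -12)), Rational(1, 2))))) = Mul(6, Mul(323, Add(49, Pow(Add(-52, 0), Rational(1, 2))))) = Mul(6, Mul(323, Add(49, Pow(-52, Rational(1, 2))))) = Mul(6, Mul(323, Add(49, Mul(2, I, Pow(13, Rational(1, 2)))))) = Mul(6, Add(15827, Mul(646, I, Pow(13, Rational(1, 2))))) = Add(94962, Mul(3876, I, Pow(13, Rational(1, 2)))) ≈ Add(94962., Mul(13975., I)))
Mul(386, Add(o, Add(-149, -221))) = Mul(386, Add(Add(94962, Mul(3876, I, Pow(13, Rational(1, 2)))), Add(-149, -221))) = Mul(386, Add(Add(94962, Mul(3876, I, Pow(13, Rational(1, 2)))), -370)) = Mul(386, Add(94592, Mul(3876, I, Pow(13, Rational(1, 2))))) = Add(36512512, Mul(1496136, I, Pow(13, Rational(1, 2))))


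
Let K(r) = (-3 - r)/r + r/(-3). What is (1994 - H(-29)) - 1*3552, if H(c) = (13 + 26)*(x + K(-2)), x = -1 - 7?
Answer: -2583/2 ≈ -1291.5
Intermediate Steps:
K(r) = -r/3 + (-3 - r)/r (K(r) = (-3 - r)/r + r*(-⅓) = (-3 - r)/r - r/3 = -r/3 + (-3 - r)/r)
x = -8
H(c) = -533/2 (H(c) = (13 + 26)*(-8 + (-1 - 3/(-2) - ⅓*(-2))) = 39*(-8 + (-1 - 3*(-½) + ⅔)) = 39*(-8 + (-1 + 3/2 + ⅔)) = 39*(-8 + 7/6) = 39*(-41/6) = -533/2)
(1994 - H(-29)) - 1*3552 = (1994 - 1*(-533/2)) - 1*3552 = (1994 + 533/2) - 3552 = 4521/2 - 3552 = -2583/2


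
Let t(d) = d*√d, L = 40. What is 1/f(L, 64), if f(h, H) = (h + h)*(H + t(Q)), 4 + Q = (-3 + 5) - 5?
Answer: 4/22195 + 7*I*√7/355120 ≈ 0.00018022 + 5.2152e-5*I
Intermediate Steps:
Q = -7 (Q = -4 + ((-3 + 5) - 5) = -4 + (2 - 5) = -4 - 3 = -7)
t(d) = d^(3/2)
f(h, H) = 2*h*(H - 7*I*√7) (f(h, H) = (h + h)*(H + (-7)^(3/2)) = (2*h)*(H - 7*I*√7) = 2*h*(H - 7*I*√7))
1/f(L, 64) = 1/(2*40*(64 - 7*I*√7)) = 1/(5120 - 560*I*√7)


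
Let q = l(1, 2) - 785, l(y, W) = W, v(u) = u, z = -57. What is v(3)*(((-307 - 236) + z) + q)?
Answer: -4149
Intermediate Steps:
q = -783 (q = 2 - 785 = -783)
v(3)*(((-307 - 236) + z) + q) = 3*(((-307 - 236) - 57) - 783) = 3*((-543 - 57) - 783) = 3*(-600 - 783) = 3*(-1383) = -4149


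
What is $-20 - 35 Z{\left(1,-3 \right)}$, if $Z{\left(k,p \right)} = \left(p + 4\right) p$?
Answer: $85$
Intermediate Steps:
$Z{\left(k,p \right)} = p \left(4 + p\right)$ ($Z{\left(k,p \right)} = \left(4 + p\right) p = p \left(4 + p\right)$)
$-20 - 35 Z{\left(1,-3 \right)} = -20 - 35 \left(- 3 \left(4 - 3\right)\right) = -20 - 35 \left(\left(-3\right) 1\right) = -20 - -105 = -20 + 105 = 85$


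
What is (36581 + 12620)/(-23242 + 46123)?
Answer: 49201/22881 ≈ 2.1503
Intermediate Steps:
(36581 + 12620)/(-23242 + 46123) = 49201/22881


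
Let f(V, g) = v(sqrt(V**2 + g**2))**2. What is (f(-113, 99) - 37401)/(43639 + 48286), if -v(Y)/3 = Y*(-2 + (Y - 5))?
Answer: 4594560069/91925 - 568764*sqrt(22570)/18385 ≈ 45334.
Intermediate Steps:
v(Y) = -3*Y*(-7 + Y) (v(Y) = -3*Y*(-2 + (Y - 5)) = -3*Y*(-2 + (-5 + Y)) = -3*Y*(-7 + Y))
f(V, g) = 9*(7 - sqrt(V**2 + g**2))**2*(V**2 + g**2) (f(V, g) = (3*sqrt(V**2 + g**2)*(7 - sqrt(V**2 + g**2)))**2 = 9*(7 - sqrt(V**2 + g**2))**2*(V**2 + g**2))
(f(-113, 99) - 37401)/(43639 + 48286) = (9*(-7 + sqrt((-113)**2 + 99**2))**2*((-113)**2 + 99**2) - 37401)/(43639 + 48286) = (9*(-7 + sqrt(12769 + 9801))**2*(12769 + 9801) - 37401)/91925 = (9*(-7 + sqrt(22570))**2*22570 - 37401)*(1/91925) = (203130*(-7 + sqrt(22570))**2 - 37401)*(1/91925) = (-37401 + 203130*(-7 + sqrt(22570))**2)*(1/91925) = -37401/91925 + 40626*(-7 + sqrt(22570))**2/18385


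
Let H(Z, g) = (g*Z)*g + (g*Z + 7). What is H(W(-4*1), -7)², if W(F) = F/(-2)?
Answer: 8281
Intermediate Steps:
W(F) = -F/2 (W(F) = F*(-½) = -F/2)
H(Z, g) = 7 + Z*g + Z*g² (H(Z, g) = (Z*g)*g + (Z*g + 7) = Z*g² + (7 + Z*g) = 7 + Z*g + Z*g²)
H(W(-4*1), -7)² = (7 - (-2)*(-7) - (-2)*(-7)²)² = (7 - ½*(-4)*(-7) - ½*(-4)*49)² = (7 + 2*(-7) + 2*49)² = (7 - 14 + 98)² = 91² = 8281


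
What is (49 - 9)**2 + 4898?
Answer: 6498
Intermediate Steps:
(49 - 9)**2 + 4898 = 40**2 + 4898 = 1600 + 4898 = 6498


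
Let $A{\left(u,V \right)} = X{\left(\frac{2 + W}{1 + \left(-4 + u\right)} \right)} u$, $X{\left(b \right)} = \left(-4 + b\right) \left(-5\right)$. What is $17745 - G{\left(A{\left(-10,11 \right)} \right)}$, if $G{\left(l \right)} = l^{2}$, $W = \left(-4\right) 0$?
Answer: $- \frac{4291095}{169} \approx -25391.0$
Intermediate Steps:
$W = 0$
$X{\left(b \right)} = 20 - 5 b$
$A{\left(u,V \right)} = u \left(20 - \frac{10}{-3 + u}\right)$ ($A{\left(u,V \right)} = \left(20 - 5 \frac{2 + 0}{1 + \left(-4 + u\right)}\right) u = \left(20 - 5 \frac{2}{-3 + u}\right) u = \left(20 - \frac{10}{-3 + u}\right) u = u \left(20 - \frac{10}{-3 + u}\right)$)
$17745 - G{\left(A{\left(-10,11 \right)} \right)} = 17745 - \left(10 \left(-10\right) \frac{1}{-3 - 10} \left(-7 + 2 \left(-10\right)\right)\right)^{2} = 17745 - \left(10 \left(-10\right) \frac{1}{-13} \left(-7 - 20\right)\right)^{2} = 17745 - \left(10 \left(-10\right) \left(- \frac{1}{13}\right) \left(-27\right)\right)^{2} = 17745 - \left(- \frac{2700}{13}\right)^{2} = 17745 - \frac{7290000}{169} = - \frac{4291095}{169}$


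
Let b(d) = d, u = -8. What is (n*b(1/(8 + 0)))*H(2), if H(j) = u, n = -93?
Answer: 93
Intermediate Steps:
H(j) = -8
(n*b(1/(8 + 0)))*H(2) = -93/(8 + 0)*(-8) = -93/8*(-8) = 93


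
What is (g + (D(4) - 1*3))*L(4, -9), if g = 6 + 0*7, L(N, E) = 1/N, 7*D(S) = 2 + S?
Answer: 27/28 ≈ 0.96429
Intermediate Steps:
D(S) = 2/7 + S/7 (D(S) = (2 + S)/7 = 2/7 + S/7)
g = 6 (g = 6 + 0 = 6)
(g + (D(4) - 1*3))*L(4, -9) = (6 + ((2/7 + (⅐)*4) - 1*3))/4 = (6 + ((2/7 + 4/7) - 3))*(¼) = (6 + (6/7 - 3))*(¼) = (6 - 15/7)*(¼) = (27/7)*(¼) = 27/28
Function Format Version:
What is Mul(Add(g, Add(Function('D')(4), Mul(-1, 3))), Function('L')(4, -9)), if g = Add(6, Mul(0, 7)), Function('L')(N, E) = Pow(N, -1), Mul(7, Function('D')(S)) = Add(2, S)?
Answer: Rational(27, 28) ≈ 0.96429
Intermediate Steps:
Function('D')(S) = Add(Rational(2, 7), Mul(Rational(1, 7), S)) (Function('D')(S) = Mul(Rational(1, 7), Add(2, S)) = Add(Rational(2, 7), Mul(Rational(1, 7), S)))
g = 6 (g = Add(6, 0) = 6)
Mul(Add(g, Add(Function('D')(4), Mul(-1, 3))), Function('L')(4, -9)) = Mul(Add(6, Add(Add(Rational(2, 7), Mul(Rational(1, 7), 4)), Mul(-1, 3))), Pow(4, -1)) = Mul(Add(6, Add(Add(Rational(2, 7), Rational(4, 7)), -3)), Rational(1, 4)) = Mul(Add(6, Add(Rational(6, 7), -3)), Rational(1, 4)) = Mul(Add(6, Rational(-15, 7)), Rational(1, 4)) = Mul(Rational(27, 7), Rational(1, 4)) = Rational(27, 28)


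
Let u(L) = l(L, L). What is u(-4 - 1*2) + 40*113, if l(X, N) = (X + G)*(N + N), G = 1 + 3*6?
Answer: 4364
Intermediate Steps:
G = 19 (G = 1 + 18 = 19)
l(X, N) = 2*N*(19 + X) (l(X, N) = (X + 19)*(N + N) = (19 + X)*(2*N) = 2*N*(19 + X))
u(L) = 2*L*(19 + L)
u(-4 - 1*2) + 40*113 = 2*(-4 - 1*2)*(19 + (-4 - 1*2)) + 40*113 = 2*(-4 - 2)*(19 + (-4 - 2)) + 4520 = 2*(-6)*(19 - 6) + 4520 = 2*(-6)*13 + 4520 = -156 + 4520 = 4364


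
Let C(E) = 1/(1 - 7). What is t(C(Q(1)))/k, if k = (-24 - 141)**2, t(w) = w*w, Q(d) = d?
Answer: 1/980100 ≈ 1.0203e-6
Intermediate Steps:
C(E) = -1/6 (C(E) = 1/(-6) = -1/6)
t(w) = w**2
k = 27225 (k = (-165)**2 = 27225)
t(C(Q(1)))/k = (-1/6)**2/27225 = (1/36)*(1/27225) = 1/980100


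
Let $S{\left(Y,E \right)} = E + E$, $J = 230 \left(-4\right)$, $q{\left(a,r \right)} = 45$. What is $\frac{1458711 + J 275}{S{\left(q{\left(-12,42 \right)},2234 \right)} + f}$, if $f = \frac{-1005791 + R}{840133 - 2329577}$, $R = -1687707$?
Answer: $\frac{897919507342}{3328764645} \approx 269.75$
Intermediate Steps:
$J = -920$
$S{\left(Y,E \right)} = 2 E$
$f = \frac{1346749}{744722}$ ($f = \frac{-1005791 - 1687707}{840133 - 2329577} = - \frac{2693498}{-1489444} = \left(-2693498\right) \left(- \frac{1}{1489444}\right) = \frac{1346749}{744722} \approx 1.8084$)
$\frac{1458711 + J 275}{S{\left(q{\left(-12,42 \right)},2234 \right)} + f} = \frac{1458711 - 253000}{2 \cdot 2234 + \frac{1346749}{744722}} = \frac{1458711 - 253000}{4468 + \frac{1346749}{744722}} = \frac{1205711}{\frac{3328764645}{744722}} = 1205711 \cdot \frac{744722}{3328764645} = \frac{897919507342}{3328764645}$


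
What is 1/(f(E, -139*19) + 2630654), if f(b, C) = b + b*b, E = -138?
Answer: 1/2649560 ≈ 3.7742e-7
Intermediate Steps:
f(b, C) = b + b**2
1/(f(E, -139*19) + 2630654) = 1/(-138*(1 - 138) + 2630654) = 1/(-138*(-137) + 2630654) = 1/(18906 + 2630654) = 1/2649560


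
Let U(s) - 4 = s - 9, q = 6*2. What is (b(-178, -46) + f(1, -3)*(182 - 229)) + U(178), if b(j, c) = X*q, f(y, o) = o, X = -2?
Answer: 290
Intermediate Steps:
q = 12
b(j, c) = -24 (b(j, c) = -2*12 = -24)
U(s) = -5 + s (U(s) = 4 + (s - 9) = 4 + (-9 + s) = -5 + s)
(b(-178, -46) + f(1, -3)*(182 - 229)) + U(178) = (-24 - 3*(182 - 229)) + (-5 + 178) = (-24 - 3*(-47)) + 173 = (-24 + 141) + 173 = 117 + 173 = 290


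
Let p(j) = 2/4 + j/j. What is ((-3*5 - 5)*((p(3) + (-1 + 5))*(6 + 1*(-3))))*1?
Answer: -330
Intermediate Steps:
p(j) = 3/2 (p(j) = 2*(1/4) + 1 = 1/2 + 1 = 3/2)
((-3*5 - 5)*((p(3) + (-1 + 5))*(6 + 1*(-3))))*1 = ((-3*5 - 5)*((3/2 + (-1 + 5))*(6 + 1*(-3))))*1 = ((-15 - 5)*((3/2 + 4)*(6 - 3)))*1 = -110*3*1 = -20*33/2*1 = -330*1 = -330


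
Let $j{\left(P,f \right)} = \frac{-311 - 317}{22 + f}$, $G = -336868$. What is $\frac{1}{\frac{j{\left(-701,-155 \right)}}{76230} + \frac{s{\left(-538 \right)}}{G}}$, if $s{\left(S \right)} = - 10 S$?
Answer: $- \frac{60988688145}{970251091} \approx -62.859$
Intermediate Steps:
$j{\left(P,f \right)} = - \frac{628}{22 + f}$
$\frac{1}{\frac{j{\left(-701,-155 \right)}}{76230} + \frac{s{\left(-538 \right)}}{G}} = \frac{1}{\frac{\left(-628\right) \frac{1}{22 - 155}}{76230} + \frac{\left(-10\right) \left(-538\right)}{-336868}} = \frac{1}{- \frac{628}{-133} \cdot \frac{1}{76230} + 5380 \left(- \frac{1}{336868}\right)} = \frac{1}{\left(-628\right) \left(- \frac{1}{133}\right) \frac{1}{76230} - \frac{1345}{84217}} = \frac{1}{\frac{628}{133} \cdot \frac{1}{76230} - \frac{1345}{84217}} = \frac{1}{\frac{314}{5069295} - \frac{1345}{84217}} = \frac{1}{- \frac{970251091}{60988688145}} = - \frac{60988688145}{970251091}$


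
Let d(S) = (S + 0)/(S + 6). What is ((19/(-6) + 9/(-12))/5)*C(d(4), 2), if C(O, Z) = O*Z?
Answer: -47/75 ≈ -0.62667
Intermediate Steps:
d(S) = S/(6 + S)
((19/(-6) + 9/(-12))/5)*C(d(4), 2) = ((19/(-6) + 9/(-12))/5)*((4/(6 + 4))*2) = ((19*(-⅙) + 9*(-1/12))*(⅕))*((4/10)*2) = ((-19/6 - ¾)*(⅕))*((4*(⅒))*2) = (-47/12*⅕)*((⅖)*2) = -47/60*⅘ = -47/75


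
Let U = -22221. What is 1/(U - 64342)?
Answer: -1/86563 ≈ -1.1552e-5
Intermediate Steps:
1/(U - 64342) = 1/(-22221 - 64342) = 1/(-86563) = -1/86563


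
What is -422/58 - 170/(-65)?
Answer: -1757/377 ≈ -4.6605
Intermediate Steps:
-422/58 - 170/(-65) = -422*1/58 - 170*(-1/65) = -211/29 + 34/13 = -1757/377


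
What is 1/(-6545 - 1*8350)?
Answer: -1/14895 ≈ -6.7137e-5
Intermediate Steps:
1/(-6545 - 1*8350) = 1/(-6545 - 8350) = 1/(-14895) = -1/14895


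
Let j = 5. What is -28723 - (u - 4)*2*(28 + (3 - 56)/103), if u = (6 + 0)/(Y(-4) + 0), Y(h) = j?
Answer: -14713077/515 ≈ -28569.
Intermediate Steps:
Y(h) = 5
u = 6/5 (u = (6 + 0)/(5 + 0) = 6/5 ≈ 1.2000)
-28723 - (u - 4)*2*(28 + (3 - 56)/103) = -28723 - (6/5 - 4)*2*(28 + (3 - 56)/103) = -28723 - (-14/5*2)*(28 - 53*1/103) = -28723 - (-28)*(28 - 53/103)/5 = -28723 - (-28)*2831/(5*103) = -28723 - 1*(-79268/515) = -28723 + 79268/515 = -14713077/515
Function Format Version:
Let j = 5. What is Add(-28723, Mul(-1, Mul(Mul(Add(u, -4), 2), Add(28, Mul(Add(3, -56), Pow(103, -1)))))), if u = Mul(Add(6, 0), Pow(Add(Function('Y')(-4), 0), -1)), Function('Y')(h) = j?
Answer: Rational(-14713077, 515) ≈ -28569.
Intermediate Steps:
Function('Y')(h) = 5
u = Rational(6, 5) (u = Mul(Add(6, 0), Pow(Add(5, 0), -1)) = Mul(6, Pow(5, -1)) = Mul(6, Rational(1, 5)) = Rational(6, 5) ≈ 1.2000)
Add(-28723, Mul(-1, Mul(Mul(Add(u, -4), 2), Add(28, Mul(Add(3, -56), Pow(103, -1)))))) = Add(-28723, Mul(-1, Mul(Mul(Add(Rational(6, 5), -4), 2), Add(28, Mul(Add(3, -56), Pow(103, -1)))))) = Add(-28723, Mul(-1, Mul(Mul(Rational(-14, 5), 2), Add(28, Mul(-53, Rational(1, 103)))))) = Add(-28723, Mul(-1, Mul(Rational(-28, 5), Add(28, Rational(-53, 103))))) = Add(-28723, Mul(-1, Mul(Rational(-28, 5), Rational(2831, 103)))) = Add(-28723, Mul(-1, Rational(-79268, 515))) = Add(-28723, Rational(79268, 515)) = Rational(-14713077, 515)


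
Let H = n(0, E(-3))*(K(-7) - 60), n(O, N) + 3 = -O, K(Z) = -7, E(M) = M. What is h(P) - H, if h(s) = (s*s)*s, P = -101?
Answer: -1030502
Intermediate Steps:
n(O, N) = -3 - O
H = 201 (H = (-3 - 1*0)*(-7 - 60) = (-3 + 0)*(-67) = -3*(-67) = 201)
h(s) = s**3 (h(s) = s**2*s = s**3)
h(P) - H = (-101)**3 - 1*201 = -1030301 - 201 = -1030502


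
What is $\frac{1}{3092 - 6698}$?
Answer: $- \frac{1}{3606} \approx -0.00027732$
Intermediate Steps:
$\frac{1}{3092 - 6698} = \frac{1}{-3606} = - \frac{1}{3606}$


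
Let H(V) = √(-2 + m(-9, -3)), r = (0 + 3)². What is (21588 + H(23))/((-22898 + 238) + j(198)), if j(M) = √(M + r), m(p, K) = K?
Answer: (21588 + I*√5)/(-22660 + 3*√23) ≈ -0.9533 - 9.8742e-5*I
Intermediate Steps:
r = 9 (r = 3² = 9)
j(M) = √(9 + M) (j(M) = √(M + 9) = √(9 + M))
H(V) = I*√5 (H(V) = √(-2 - 3) = √(-5) = I*√5)
(21588 + H(23))/((-22898 + 238) + j(198)) = (21588 + I*√5)/((-22898 + 238) + √(9 + 198)) = (21588 + I*√5)/(-22660 + √207) = (21588 + I*√5)/(-22660 + 3*√23)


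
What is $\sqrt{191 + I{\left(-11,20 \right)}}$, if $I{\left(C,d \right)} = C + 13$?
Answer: $\sqrt{193} \approx 13.892$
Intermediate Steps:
$I{\left(C,d \right)} = 13 + C$
$\sqrt{191 + I{\left(-11,20 \right)}} = \sqrt{191 + \left(13 - 11\right)} = \sqrt{191 + 2} = \sqrt{193}$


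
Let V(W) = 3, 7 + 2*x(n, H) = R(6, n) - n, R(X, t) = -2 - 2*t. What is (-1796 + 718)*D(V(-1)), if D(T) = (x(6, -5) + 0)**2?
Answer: -392931/2 ≈ -1.9647e+5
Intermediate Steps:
x(n, H) = -9/2 - 3*n/2 (x(n, H) = -7/2 + ((-2 - 2*n) - n)/2 = -7/2 + (-2 - 3*n)/2 = -7/2 + (-1 - 3*n/2) = -9/2 - 3*n/2)
D(T) = 729/4 (D(T) = ((-9/2 - 3/2*6) + 0)**2 = ((-9/2 - 9) + 0)**2 = (-27/2 + 0)**2 = (-27/2)**2 = 729/4)
(-1796 + 718)*D(V(-1)) = (-1796 + 718)*(729/4) = -1078*729/4 = -392931/2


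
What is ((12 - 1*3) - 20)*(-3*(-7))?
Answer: -231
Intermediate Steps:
((12 - 1*3) - 20)*(-3*(-7)) = ((12 - 3) - 20)*21 = (9 - 20)*21 = -11*21 = -231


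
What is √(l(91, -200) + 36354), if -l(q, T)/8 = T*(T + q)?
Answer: I*√138046 ≈ 371.55*I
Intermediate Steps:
l(q, T) = -8*T*(T + q)
√(l(91, -200) + 36354) = √(-8*(-200)*(-200 + 91) + 36354) = √(-8*(-200)*(-109) + 36354) = √(-174400 + 36354) = √(-138046) = I*√138046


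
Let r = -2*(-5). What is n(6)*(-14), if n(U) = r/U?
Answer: -70/3 ≈ -23.333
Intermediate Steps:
r = 10
n(U) = 10/U
n(6)*(-14) = (10/6)*(-14) = (10*(⅙))*(-14) = (5/3)*(-14) = -70/3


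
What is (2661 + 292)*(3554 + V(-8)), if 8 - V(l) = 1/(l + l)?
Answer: 168300329/16 ≈ 1.0519e+7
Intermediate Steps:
V(l) = 8 - 1/(2*l) (V(l) = 8 - 1/(l + l) = 8 - 1/(2*l))
(2661 + 292)*(3554 + V(-8)) = (2661 + 292)*(3554 + (8 - 1/2/(-8))) = 2953*(3554 + (8 - 1/2*(-1/8))) = 2953*(3554 + (8 + 1/16)) = 2953*(3554 + 129/16) = 2953*(56993/16) = 168300329/16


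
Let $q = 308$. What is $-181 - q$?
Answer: $-489$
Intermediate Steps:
$-181 - q = -181 - 308 = -489$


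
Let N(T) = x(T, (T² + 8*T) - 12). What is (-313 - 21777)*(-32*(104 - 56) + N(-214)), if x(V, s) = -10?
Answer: 34151140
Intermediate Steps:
N(T) = -10
(-313 - 21777)*(-32*(104 - 56) + N(-214)) = (-313 - 21777)*(-32*(104 - 56) - 10) = -22090*(-32*48 - 10) = -22090*(-1536 - 10) = -22090*(-1546) = 34151140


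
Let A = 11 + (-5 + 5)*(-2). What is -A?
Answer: -11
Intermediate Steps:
A = 11 (A = 11 + 0*(-2) = 11 + 0 = 11)
-A = -1*11 = -11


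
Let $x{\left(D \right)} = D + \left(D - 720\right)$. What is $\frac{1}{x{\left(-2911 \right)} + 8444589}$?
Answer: $\frac{1}{8438047} \approx 1.1851 \cdot 10^{-7}$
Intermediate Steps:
$x{\left(D \right)} = -720 + 2 D$ ($x{\left(D \right)} = D + \left(D - 720\right) = D + \left(-720 + D\right) = -720 + 2 D$)
$\frac{1}{x{\left(-2911 \right)} + 8444589} = \frac{1}{\left(-720 + 2 \left(-2911\right)\right) + 8444589} = \frac{1}{\left(-720 - 5822\right) + 8444589} = \frac{1}{-6542 + 8444589} = \frac{1}{8438047}$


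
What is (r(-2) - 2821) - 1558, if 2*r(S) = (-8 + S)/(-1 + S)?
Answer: -13132/3 ≈ -4377.3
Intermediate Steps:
r(S) = (-8 + S)/(2*(-1 + S)) (r(S) = ((-8 + S)/(-1 + S))/2 = (-8 + S)/(2*(-1 + S)))
(r(-2) - 2821) - 1558 = ((-8 - 2)/(2*(-1 - 2)) - 2821) - 1558 = ((½)*(-10)/(-3) - 2821) - 1558 = ((½)*(-⅓)*(-10) - 2821) - 1558 = (5/3 - 2821) - 1558 = -8458/3 - 1558 = -13132/3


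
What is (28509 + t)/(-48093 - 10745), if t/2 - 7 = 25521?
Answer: -79565/58838 ≈ -1.3523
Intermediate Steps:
t = 51056 (t = 14 + 2*25521 = 14 + 51042 = 51056)
(28509 + t)/(-48093 - 10745) = (28509 + 51056)/(-48093 - 10745) = 79565/(-58838) = 79565*(-1/58838) = -79565/58838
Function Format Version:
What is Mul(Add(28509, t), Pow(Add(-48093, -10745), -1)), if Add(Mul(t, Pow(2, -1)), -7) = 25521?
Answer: Rational(-79565, 58838) ≈ -1.3523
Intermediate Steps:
t = 51056 (t = Add(14, Mul(2, 25521)) = Add(14, 51042) = 51056)
Mul(Add(28509, t), Pow(Add(-48093, -10745), -1)) = Mul(Add(28509, 51056), Pow(Add(-48093, -10745), -1)) = Mul(79565, Pow(-58838, -1)) = Mul(79565, Rational(-1, 58838)) = Rational(-79565, 58838)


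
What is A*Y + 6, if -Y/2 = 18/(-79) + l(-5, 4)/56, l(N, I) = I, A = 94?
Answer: 19580/553 ≈ 35.407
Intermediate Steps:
Y = 173/553 (Y = -2*(18/(-79) + 4/56) = -2*(18*(-1/79) + 4*(1/56)) = -2*(-18/79 + 1/14) = -2*(-173/1106) = 173/553 ≈ 0.31284)
A*Y + 6 = 94*(173/553) + 6 = 16262/553 + 6 = 19580/553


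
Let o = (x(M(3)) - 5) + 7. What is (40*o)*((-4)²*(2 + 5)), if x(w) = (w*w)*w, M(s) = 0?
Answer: 8960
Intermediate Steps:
x(w) = w³ (x(w) = w²*w = w³)
o = 2 (o = (0³ - 5) + 7 = (0 - 5) + 7 = -5 + 7 = 2)
(40*o)*((-4)²*(2 + 5)) = (40*2)*((-4)²*(2 + 5)) = 80*(16*7) = 80*112 = 8960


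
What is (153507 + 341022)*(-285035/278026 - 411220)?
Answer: -8077081171330485/39718 ≈ -2.0336e+11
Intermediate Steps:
(153507 + 341022)*(-285035/278026 - 411220) = 494529*(-285035*1/278026 - 411220) = 494529*(-285035/278026 - 411220) = 494529*(-114330136755/278026) = -8077081171330485/39718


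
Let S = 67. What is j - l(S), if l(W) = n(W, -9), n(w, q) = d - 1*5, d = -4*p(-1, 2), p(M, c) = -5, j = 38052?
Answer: 38037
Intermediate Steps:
d = 20 (d = -4*(-5) = 20)
n(w, q) = 15 (n(w, q) = 20 - 1*5 = 20 - 5 = 15)
l(W) = 15
j - l(S) = 38052 - 1*15 = 38052 - 15 = 38037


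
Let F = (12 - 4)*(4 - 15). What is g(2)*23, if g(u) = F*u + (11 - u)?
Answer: -3841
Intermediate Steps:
F = -88 (F = 8*(-11) = -88)
g(u) = 11 - 89*u (g(u) = -88*u + (11 - u) = 11 - 89*u)
g(2)*23 = (11 - 89*2)*23 = (11 - 178)*23 = -167*23 = -3841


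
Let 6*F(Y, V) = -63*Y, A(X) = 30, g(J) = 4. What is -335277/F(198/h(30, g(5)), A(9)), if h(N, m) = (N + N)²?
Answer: 44703600/77 ≈ 5.8057e+5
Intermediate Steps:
h(N, m) = 4*N² (h(N, m) = (2*N)² = 4*N²)
F(Y, V) = -21*Y/2 (F(Y, V) = (-63*Y)/6 = -21*Y/2)
-335277/F(198/h(30, g(5)), A(9)) = -335277/((-2079/(4*30²))) = -335277/((-2079/(4*900))) = -335277/((-2079/3600)) = -335277/((-21/2*11/200)) = -335277/(-231/400) = -335277*(-400/231) = 44703600/77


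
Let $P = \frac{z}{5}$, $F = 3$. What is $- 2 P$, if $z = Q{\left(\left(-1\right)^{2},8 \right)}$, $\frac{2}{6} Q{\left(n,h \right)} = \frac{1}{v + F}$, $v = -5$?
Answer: $\frac{3}{5} \approx 0.6$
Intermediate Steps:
$Q{\left(n,h \right)} = - \frac{3}{2}$ ($Q{\left(n,h \right)} = \frac{3}{-5 + 3} = \frac{3}{-2} = 3 \left(- \frac{1}{2}\right) = - \frac{3}{2}$)
$z = - \frac{3}{2} \approx -1.5$
$P = - \frac{3}{10}$ ($P = - \frac{3}{2 \cdot 5} = \left(- \frac{3}{2}\right) \frac{1}{5} = - \frac{3}{10} \approx -0.3$)
$- 2 P = \left(-2\right) \left(- \frac{3}{10}\right) = \frac{3}{5}$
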